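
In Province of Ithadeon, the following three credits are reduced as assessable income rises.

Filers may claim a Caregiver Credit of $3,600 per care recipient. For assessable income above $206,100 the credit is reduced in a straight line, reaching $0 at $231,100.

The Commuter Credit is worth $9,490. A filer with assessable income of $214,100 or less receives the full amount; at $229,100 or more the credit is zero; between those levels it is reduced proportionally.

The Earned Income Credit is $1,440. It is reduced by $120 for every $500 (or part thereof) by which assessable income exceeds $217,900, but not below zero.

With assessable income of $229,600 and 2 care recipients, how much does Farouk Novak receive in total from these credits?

$432

Caregiver Credit: base = 2 × $3,600 = $7,200. $229,600 is $23,500 into a $25,000 phase-out range, leaving 1,500/25,000 of the credit: $7,200 × 1,500/25,000 = $432.
Commuter Credit: $229,600 is at or above $229,100, so the credit is $0.
Earned Income Credit: income exceeds $217,900 by $11,700 → 24 increments × $120 = $2,880 ≥ base, so the credit is $0.
Total: $432 + $0 + $0 = $432.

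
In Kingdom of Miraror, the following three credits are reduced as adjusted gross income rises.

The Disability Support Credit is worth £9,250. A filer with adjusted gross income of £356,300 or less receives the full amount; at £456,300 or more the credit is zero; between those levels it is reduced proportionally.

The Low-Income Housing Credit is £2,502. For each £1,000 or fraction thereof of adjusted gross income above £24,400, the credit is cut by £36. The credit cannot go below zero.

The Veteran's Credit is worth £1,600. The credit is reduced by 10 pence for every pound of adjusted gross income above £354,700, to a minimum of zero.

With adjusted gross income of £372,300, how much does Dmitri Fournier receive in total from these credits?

£7,770

Disability Support Credit: £372,300 is £16,000 into a £100,000 phase-out range, leaving 84,000/100,000 of the credit: £9,250 × 84,000/100,000 = £7,770.
Low-Income Housing Credit: income exceeds £24,400 by £347,900 → 348 increments × £36 = £12,528 ≥ base, so the credit is £0.
Veteran's Credit: 10% of the £17,600 excess over £354,700 is £1,760 ≥ base, so the credit is £0.
Total: £7,770 + £0 + £0 = £7,770.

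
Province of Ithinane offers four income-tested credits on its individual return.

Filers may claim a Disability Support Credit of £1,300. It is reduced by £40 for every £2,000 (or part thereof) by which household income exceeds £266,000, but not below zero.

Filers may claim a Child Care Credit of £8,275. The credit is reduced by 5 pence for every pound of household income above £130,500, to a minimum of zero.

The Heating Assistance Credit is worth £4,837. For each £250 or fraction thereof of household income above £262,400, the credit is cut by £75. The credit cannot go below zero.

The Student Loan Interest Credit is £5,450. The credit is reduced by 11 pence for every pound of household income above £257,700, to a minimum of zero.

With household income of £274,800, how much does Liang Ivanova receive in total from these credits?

£6,816

Disability Support Credit: income exceeds £266,000 by £8,800, which is 5 full-or-partial £2,000 increments; reduction = 5 × £40 = £200, leaving £1,100.
Child Care Credit: 5% of the £144,300 excess over £130,500 is £7,215; credit = £8,275 − £7,215 = £1,060.
Heating Assistance Credit: income exceeds £262,400 by £12,400, which is 50 full-or-partial £250 increments; reduction = 50 × £75 = £3,750, leaving £1,087.
Student Loan Interest Credit: 11% of the £17,100 excess over £257,700 is £1,881; credit = £5,450 − £1,881 = £3,569.
Total: £1,100 + £1,060 + £1,087 + £3,569 = £6,816.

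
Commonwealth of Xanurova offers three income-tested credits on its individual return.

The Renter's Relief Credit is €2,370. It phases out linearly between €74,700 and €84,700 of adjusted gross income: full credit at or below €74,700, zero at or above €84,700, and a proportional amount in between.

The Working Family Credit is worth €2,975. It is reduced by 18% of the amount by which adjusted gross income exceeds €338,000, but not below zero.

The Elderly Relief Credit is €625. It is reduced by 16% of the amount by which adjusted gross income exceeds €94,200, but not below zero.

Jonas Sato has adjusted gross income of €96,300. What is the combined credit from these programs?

€3,264

Renter's Relief Credit: €96,300 is at or above €84,700, so the credit is €0.
Working Family Credit: €96,300 is at or below the €338,000 threshold, so the full €2,975 applies.
Elderly Relief Credit: 16% of the €2,100 excess over €94,200 is €336; credit = €625 − €336 = €289.
Total: €0 + €2,975 + €289 = €3,264.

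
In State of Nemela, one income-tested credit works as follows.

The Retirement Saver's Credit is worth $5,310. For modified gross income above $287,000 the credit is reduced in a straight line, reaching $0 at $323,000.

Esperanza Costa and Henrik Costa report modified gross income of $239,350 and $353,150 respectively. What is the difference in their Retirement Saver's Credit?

Esperanza ($239,350): Retirement Saver's Credit: $239,350 is at or below the $287,000 threshold, so the full $5,310 applies.
Henrik ($353,150): Retirement Saver's Credit: $353,150 is at or above $323,000, so the credit is $0.
Difference: |$5,310 − $0| = $5,310.

$5,310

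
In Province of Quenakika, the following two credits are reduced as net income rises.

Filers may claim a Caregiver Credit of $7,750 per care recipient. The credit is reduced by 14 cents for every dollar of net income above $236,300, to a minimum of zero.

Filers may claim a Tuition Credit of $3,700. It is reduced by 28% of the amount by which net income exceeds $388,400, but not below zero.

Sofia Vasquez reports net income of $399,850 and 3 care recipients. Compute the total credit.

$847

Caregiver Credit: base = 3 × $7,750 = $23,250. 14% of the $163,550 excess over $236,300 is $22,897; credit = $23,250 − $22,897 = $353.
Tuition Credit: 28% of the $11,450 excess over $388,400 is $3,206; credit = $3,700 − $3,206 = $494.
Total: $353 + $494 = $847.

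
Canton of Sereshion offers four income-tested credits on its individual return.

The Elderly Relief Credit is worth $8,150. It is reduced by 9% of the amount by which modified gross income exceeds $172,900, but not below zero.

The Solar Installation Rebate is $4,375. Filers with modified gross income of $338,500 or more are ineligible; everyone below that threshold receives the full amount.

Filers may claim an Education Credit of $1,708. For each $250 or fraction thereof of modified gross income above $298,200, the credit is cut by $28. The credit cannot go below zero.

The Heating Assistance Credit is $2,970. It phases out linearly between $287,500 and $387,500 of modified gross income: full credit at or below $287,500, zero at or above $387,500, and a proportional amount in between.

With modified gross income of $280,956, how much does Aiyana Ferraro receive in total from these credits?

Elderly Relief Credit: 9% of the $108,056 excess over $172,900 is $9,725.04 ≥ base, so the credit is $0.
Solar Installation Rebate: $280,956 is below the $338,500 cutoff, so the full $4,375 applies.
Education Credit: $280,956 is at or below the $298,200 threshold, so the full $1,708 applies.
Heating Assistance Credit: $280,956 is at or below the $287,500 threshold, so the full $2,970 applies.
Total: $0 + $4,375 + $1,708 + $2,970 = $9,053.

$9,053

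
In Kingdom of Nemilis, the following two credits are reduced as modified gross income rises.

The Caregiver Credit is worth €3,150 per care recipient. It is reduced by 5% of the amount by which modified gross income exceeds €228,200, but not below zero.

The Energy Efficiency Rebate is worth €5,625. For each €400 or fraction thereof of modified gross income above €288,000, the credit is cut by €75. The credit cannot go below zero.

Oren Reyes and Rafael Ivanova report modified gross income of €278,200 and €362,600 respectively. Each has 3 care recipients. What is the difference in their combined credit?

Oren (€278,200): Caregiver Credit: base = 3 × €3,150 = €9,450. 5% of the €50,000 excess over €228,200 is €2,500; credit = €9,450 − €2,500 = €6,950. Energy Efficiency Rebate: €278,200 is at or below the €288,000 threshold, so the full €5,625 applies. total €6,950 + €5,625 = €12,575
Rafael (€362,600): Caregiver Credit: base = 3 × €3,150 = €9,450. 5% of the €134,400 excess over €228,200 is €6,720; credit = €9,450 − €6,720 = €2,730. Energy Efficiency Rebate: income exceeds €288,000 by €74,600 → 187 increments × €75 = €14,025 ≥ base, so the credit is €0. total €2,730 + €0 = €2,730
Difference: |€12,575 − €2,730| = €9,845.

€9,845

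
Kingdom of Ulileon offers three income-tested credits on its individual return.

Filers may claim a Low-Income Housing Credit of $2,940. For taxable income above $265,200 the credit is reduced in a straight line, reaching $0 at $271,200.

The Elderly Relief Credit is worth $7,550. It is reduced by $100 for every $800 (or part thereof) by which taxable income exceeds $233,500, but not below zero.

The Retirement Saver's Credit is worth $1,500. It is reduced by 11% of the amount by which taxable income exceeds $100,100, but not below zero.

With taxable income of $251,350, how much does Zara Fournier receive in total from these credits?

Low-Income Housing Credit: $251,350 is at or below the $265,200 threshold, so the full $2,940 applies.
Elderly Relief Credit: income exceeds $233,500 by $17,850, which is 23 full-or-partial $800 increments; reduction = 23 × $100 = $2,300, leaving $5,250.
Retirement Saver's Credit: 11% of the $151,250 excess over $100,100 is $16,637.50 ≥ base, so the credit is $0.
Total: $2,940 + $5,250 + $0 = $8,190.

$8,190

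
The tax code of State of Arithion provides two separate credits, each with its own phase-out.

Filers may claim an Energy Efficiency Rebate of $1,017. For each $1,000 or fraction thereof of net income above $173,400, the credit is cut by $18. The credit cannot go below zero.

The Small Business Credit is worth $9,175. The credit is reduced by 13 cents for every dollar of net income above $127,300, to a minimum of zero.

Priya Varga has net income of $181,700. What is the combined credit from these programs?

$2,958

Energy Efficiency Rebate: income exceeds $173,400 by $8,300, which is 9 full-or-partial $1,000 increments; reduction = 9 × $18 = $162, leaving $855.
Small Business Credit: 13% of the $54,400 excess over $127,300 is $7,072; credit = $9,175 − $7,072 = $2,103.
Total: $855 + $2,103 = $2,958.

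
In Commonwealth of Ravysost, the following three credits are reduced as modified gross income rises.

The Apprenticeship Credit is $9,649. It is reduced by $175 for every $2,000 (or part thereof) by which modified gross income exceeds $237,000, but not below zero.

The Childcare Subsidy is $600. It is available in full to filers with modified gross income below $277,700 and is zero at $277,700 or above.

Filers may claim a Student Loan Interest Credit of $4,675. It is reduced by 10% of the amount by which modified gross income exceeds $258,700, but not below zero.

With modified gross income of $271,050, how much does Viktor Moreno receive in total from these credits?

$10,539

Apprenticeship Credit: income exceeds $237,000 by $34,050, which is 18 full-or-partial $2,000 increments; reduction = 18 × $175 = $3,150, leaving $6,499.
Childcare Subsidy: $271,050 is below the $277,700 cutoff, so the full $600 applies.
Student Loan Interest Credit: 10% of the $12,350 excess over $258,700 is $1,235; credit = $4,675 − $1,235 = $3,440.
Total: $6,499 + $600 + $3,440 = $10,539.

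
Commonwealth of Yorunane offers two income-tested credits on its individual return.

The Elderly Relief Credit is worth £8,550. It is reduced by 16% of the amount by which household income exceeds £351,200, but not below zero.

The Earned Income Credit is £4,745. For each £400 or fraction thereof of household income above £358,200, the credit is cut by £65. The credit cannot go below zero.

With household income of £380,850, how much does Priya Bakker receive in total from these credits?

£4,846

Elderly Relief Credit: 16% of the £29,650 excess over £351,200 is £4,744; credit = £8,550 − £4,744 = £3,806.
Earned Income Credit: income exceeds £358,200 by £22,650, which is 57 full-or-partial £400 increments; reduction = 57 × £65 = £3,705, leaving £1,040.
Total: £3,806 + £1,040 = £4,846.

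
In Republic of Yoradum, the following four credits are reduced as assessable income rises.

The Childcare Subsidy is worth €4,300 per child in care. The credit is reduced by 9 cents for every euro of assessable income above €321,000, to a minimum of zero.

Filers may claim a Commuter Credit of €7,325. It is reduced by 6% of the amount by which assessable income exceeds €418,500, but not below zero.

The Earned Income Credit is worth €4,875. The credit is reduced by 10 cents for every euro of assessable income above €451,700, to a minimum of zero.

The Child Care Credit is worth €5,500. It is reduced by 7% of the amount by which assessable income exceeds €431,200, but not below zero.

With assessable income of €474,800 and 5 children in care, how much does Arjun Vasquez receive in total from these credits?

Childcare Subsidy: base = 5 × €4,300 = €21,500. 9% of the €153,800 excess over €321,000 is €13,842; credit = €21,500 − €13,842 = €7,658.
Commuter Credit: 6% of the €56,300 excess over €418,500 is €3,378; credit = €7,325 − €3,378 = €3,947.
Earned Income Credit: 10% of the €23,100 excess over €451,700 is €2,310; credit = €4,875 − €2,310 = €2,565.
Child Care Credit: 7% of the €43,600 excess over €431,200 is €3,052; credit = €5,500 − €3,052 = €2,448.
Total: €7,658 + €3,947 + €2,565 + €2,448 = €16,618.

€16,618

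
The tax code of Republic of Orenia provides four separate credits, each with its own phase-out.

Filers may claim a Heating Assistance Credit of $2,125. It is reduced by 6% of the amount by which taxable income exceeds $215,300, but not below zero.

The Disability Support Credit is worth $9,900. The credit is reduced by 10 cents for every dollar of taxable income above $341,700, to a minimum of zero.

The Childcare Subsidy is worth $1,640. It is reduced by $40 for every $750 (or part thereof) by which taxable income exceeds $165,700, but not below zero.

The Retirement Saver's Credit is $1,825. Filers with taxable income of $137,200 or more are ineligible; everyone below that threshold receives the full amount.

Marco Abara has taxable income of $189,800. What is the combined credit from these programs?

$12,345

Heating Assistance Credit: $189,800 is at or below the $215,300 threshold, so the full $2,125 applies.
Disability Support Credit: $189,800 is at or below the $341,700 threshold, so the full $9,900 applies.
Childcare Subsidy: income exceeds $165,700 by $24,100, which is 33 full-or-partial $750 increments; reduction = 33 × $40 = $1,320, leaving $320.
Retirement Saver's Credit: $189,800 meets or exceeds the $137,200 cutoff, so the credit is $0.
Total: $2,125 + $9,900 + $320 + $0 = $12,345.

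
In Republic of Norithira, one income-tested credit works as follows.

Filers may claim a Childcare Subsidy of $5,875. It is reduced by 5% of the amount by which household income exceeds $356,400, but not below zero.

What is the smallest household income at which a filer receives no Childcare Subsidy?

The credit falls by 5% of each dollar above $356,400, so it reaches zero when the excess is $5,875 / 5% = $117,500: income = $356,400 + $117,500 = $473,900.

$473,900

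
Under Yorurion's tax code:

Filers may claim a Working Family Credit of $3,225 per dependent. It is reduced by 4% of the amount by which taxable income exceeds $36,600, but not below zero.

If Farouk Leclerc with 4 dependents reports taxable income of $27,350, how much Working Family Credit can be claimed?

$12,900

Working Family Credit: base = 4 × $3,225 = $12,900. $27,350 is at or below the $36,600 threshold, so the full $12,900 applies.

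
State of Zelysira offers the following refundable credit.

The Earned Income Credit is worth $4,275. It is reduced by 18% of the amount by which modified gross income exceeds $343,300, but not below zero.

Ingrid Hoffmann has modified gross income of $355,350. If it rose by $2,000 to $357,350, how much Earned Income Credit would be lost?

$360

At $355,350 — 18% of the $12,050 excess over $343,300 is $2,169; credit = $4,275 − $2,169 = $2,106.
At $357,350 — 18% of the $14,050 excess over $343,300 is $2,529; credit = $4,275 − $2,529 = $1,746.
Lost: $2,106 − $1,746 = $360.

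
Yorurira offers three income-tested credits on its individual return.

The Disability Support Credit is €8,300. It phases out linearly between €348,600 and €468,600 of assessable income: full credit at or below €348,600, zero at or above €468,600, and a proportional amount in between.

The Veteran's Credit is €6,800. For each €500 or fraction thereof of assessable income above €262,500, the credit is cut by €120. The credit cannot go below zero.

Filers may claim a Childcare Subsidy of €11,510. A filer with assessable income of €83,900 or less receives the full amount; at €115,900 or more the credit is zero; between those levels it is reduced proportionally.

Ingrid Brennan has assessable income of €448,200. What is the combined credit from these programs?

Disability Support Credit: €448,200 is €99,600 into a €120,000 phase-out range, leaving 20,400/120,000 of the credit: €8,300 × 20,400/120,000 = €1,411.
Veteran's Credit: income exceeds €262,500 by €185,700 → 372 increments × €120 = €44,640 ≥ base, so the credit is €0.
Childcare Subsidy: €448,200 is at or above €115,900, so the credit is €0.
Total: €1,411 + €0 + €0 = €1,411.

€1,411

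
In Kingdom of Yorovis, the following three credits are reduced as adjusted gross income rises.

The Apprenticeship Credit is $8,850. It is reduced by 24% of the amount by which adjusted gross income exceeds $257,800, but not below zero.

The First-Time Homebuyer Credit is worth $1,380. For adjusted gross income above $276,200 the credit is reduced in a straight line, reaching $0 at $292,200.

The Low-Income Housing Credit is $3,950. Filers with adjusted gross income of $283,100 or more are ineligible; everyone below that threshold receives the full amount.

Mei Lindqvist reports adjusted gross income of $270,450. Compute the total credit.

$11,144

Apprenticeship Credit: 24% of the $12,650 excess over $257,800 is $3,036; credit = $8,850 − $3,036 = $5,814.
First-Time Homebuyer Credit: $270,450 is at or below the $276,200 threshold, so the full $1,380 applies.
Low-Income Housing Credit: $270,450 is below the $283,100 cutoff, so the full $3,950 applies.
Total: $5,814 + $1,380 + $3,950 = $11,144.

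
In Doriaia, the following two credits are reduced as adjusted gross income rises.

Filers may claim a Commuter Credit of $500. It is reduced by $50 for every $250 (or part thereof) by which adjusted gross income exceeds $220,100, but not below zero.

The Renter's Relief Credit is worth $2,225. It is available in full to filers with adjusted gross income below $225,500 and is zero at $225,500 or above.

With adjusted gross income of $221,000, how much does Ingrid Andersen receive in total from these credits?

Commuter Credit: income exceeds $220,100 by $900, which is 4 full-or-partial $250 increments; reduction = 4 × $50 = $200, leaving $300.
Renter's Relief Credit: $221,000 is below the $225,500 cutoff, so the full $2,225 applies.
Total: $300 + $2,225 = $2,525.

$2,525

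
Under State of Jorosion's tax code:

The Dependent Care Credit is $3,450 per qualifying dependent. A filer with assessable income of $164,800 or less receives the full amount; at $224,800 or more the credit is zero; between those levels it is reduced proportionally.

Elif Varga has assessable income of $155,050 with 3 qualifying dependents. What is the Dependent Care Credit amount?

$10,350

Dependent Care Credit: base = 3 × $3,450 = $10,350. $155,050 is at or below the $164,800 threshold, so the full $10,350 applies.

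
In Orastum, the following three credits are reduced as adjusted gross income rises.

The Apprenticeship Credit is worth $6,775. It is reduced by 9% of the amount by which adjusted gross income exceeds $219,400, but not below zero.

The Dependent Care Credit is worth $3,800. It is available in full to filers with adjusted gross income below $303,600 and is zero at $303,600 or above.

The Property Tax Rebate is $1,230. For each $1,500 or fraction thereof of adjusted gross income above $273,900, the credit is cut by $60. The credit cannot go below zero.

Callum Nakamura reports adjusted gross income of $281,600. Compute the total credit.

Apprenticeship Credit: 9% of the $62,200 excess over $219,400 is $5,598; credit = $6,775 − $5,598 = $1,177.
Dependent Care Credit: $281,600 is below the $303,600 cutoff, so the full $3,800 applies.
Property Tax Rebate: income exceeds $273,900 by $7,700, which is 6 full-or-partial $1,500 increments; reduction = 6 × $60 = $360, leaving $870.
Total: $1,177 + $3,800 + $870 = $5,847.

$5,847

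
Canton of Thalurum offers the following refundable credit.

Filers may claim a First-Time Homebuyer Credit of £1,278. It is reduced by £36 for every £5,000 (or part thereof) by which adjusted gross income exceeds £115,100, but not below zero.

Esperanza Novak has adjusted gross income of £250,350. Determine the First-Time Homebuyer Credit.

First-Time Homebuyer Credit: income exceeds £115,100 by £135,250, which is 28 full-or-partial £5,000 increments; reduction = 28 × £36 = £1,008, leaving £270.

£270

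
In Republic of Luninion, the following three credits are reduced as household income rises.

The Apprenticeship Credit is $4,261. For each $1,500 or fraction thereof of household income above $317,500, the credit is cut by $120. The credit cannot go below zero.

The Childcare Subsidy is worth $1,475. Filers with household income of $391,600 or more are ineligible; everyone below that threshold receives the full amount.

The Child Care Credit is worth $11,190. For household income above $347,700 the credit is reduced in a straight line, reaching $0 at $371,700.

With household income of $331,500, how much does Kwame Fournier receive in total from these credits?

Apprenticeship Credit: income exceeds $317,500 by $14,000, which is 10 full-or-partial $1,500 increments; reduction = 10 × $120 = $1,200, leaving $3,061.
Childcare Subsidy: $331,500 is below the $391,600 cutoff, so the full $1,475 applies.
Child Care Credit: $331,500 is at or below the $347,700 threshold, so the full $11,190 applies.
Total: $3,061 + $1,475 + $11,190 = $15,726.

$15,726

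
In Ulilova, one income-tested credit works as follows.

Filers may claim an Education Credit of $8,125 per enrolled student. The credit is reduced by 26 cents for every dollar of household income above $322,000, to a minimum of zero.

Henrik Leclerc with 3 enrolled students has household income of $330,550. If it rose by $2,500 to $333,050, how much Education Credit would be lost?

At $330,550 — base = 3 × $8,125 = $24,375. 26% of the $8,550 excess over $322,000 is $2,223; credit = $24,375 − $2,223 = $22,152.
At $333,050 — base = 3 × $8,125 = $24,375. 26% of the $11,050 excess over $322,000 is $2,873; credit = $24,375 − $2,873 = $21,502.
Lost: $22,152 − $21,502 = $650.

$650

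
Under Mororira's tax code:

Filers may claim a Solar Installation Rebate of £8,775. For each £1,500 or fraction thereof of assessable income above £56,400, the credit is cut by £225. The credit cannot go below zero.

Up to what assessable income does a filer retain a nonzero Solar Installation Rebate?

£113,400

After 38 increments the reduction is 38 × £225 = £8,550, leaving £225; one more increment wipes it out. Increment 38 ends at excess 38 × £1,500 = £57,000, so the highest qualifying income is £56,400 + £57,000 = £113,400.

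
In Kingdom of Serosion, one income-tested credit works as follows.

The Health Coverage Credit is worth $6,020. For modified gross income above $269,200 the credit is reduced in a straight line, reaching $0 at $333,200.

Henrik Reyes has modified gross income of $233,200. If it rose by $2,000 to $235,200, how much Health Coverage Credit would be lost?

$0

At $233,200 — $233,200 is at or below the $269,200 threshold, so the full $6,020 applies.
At $235,200 — $235,200 is at or below the $269,200 threshold, so the full $6,020 applies.
Lost: $6,020 − $6,020 = $0.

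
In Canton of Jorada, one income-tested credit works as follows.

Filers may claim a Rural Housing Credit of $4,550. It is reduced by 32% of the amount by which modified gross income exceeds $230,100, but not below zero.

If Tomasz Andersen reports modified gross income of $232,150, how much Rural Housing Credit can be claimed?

$3,894

Rural Housing Credit: 32% of the $2,050 excess over $230,100 is $656; credit = $4,550 − $656 = $3,894.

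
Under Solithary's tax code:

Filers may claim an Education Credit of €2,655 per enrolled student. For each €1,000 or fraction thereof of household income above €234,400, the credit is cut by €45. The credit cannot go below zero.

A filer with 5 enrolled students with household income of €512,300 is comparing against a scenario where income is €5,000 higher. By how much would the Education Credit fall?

€225

At €512,300 — base = 5 × €2,655 = €13,275. income exceeds €234,400 by €277,900, which is 278 full-or-partial €1,000 increments; reduction = 278 × €45 = €12,510, leaving €765.
At €517,300 — base = 5 × €2,655 = €13,275. income exceeds €234,400 by €282,900, which is 283 full-or-partial €1,000 increments; reduction = 283 × €45 = €12,735, leaving €540.
Lost: €765 − €540 = €225.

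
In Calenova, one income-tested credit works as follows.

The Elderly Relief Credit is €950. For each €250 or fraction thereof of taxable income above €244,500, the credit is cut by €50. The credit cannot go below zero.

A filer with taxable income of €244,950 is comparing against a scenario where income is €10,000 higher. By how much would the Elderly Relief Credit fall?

At €244,950 — income exceeds €244,500 by €450, which is 2 full-or-partial €250 increments; reduction = 2 × €50 = €100, leaving €850.
At €254,950 — income exceeds €244,500 by €10,450 → 42 increments × €50 = €2,100 ≥ base, so the credit is €0.
Lost: €850 − €0 = €850.

€850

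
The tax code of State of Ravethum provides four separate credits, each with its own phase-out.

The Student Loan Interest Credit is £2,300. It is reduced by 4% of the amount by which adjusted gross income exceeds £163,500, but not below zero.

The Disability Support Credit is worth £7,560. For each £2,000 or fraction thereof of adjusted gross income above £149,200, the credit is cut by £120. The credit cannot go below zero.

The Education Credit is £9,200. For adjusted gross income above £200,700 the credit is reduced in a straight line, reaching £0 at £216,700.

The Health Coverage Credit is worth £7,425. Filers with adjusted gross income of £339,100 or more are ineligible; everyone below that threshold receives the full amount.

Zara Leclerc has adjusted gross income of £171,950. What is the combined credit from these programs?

Student Loan Interest Credit: 4% of the £8,450 excess over £163,500 is £338; credit = £2,300 − £338 = £1,962.
Disability Support Credit: income exceeds £149,200 by £22,750, which is 12 full-or-partial £2,000 increments; reduction = 12 × £120 = £1,440, leaving £6,120.
Education Credit: £171,950 is at or below the £200,700 threshold, so the full £9,200 applies.
Health Coverage Credit: £171,950 is below the £339,100 cutoff, so the full £7,425 applies.
Total: £1,962 + £6,120 + £9,200 + £7,425 = £24,707.

£24,707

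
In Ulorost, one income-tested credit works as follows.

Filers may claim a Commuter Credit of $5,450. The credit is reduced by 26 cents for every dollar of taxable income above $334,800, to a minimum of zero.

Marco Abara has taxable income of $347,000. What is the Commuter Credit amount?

Commuter Credit: 26% of the $12,200 excess over $334,800 is $3,172; credit = $5,450 − $3,172 = $2,278.

$2,278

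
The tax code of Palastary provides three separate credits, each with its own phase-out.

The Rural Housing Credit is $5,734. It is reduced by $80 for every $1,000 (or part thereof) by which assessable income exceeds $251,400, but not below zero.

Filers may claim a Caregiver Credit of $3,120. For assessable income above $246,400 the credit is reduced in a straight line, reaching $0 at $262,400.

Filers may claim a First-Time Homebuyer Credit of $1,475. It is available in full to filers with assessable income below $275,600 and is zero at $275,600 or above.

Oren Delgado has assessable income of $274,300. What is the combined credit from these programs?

Rural Housing Credit: income exceeds $251,400 by $22,900, which is 23 full-or-partial $1,000 increments; reduction = 23 × $80 = $1,840, leaving $3,894.
Caregiver Credit: $274,300 is at or above $262,400, so the credit is $0.
First-Time Homebuyer Credit: $274,300 is below the $275,600 cutoff, so the full $1,475 applies.
Total: $3,894 + $0 + $1,475 = $5,369.

$5,369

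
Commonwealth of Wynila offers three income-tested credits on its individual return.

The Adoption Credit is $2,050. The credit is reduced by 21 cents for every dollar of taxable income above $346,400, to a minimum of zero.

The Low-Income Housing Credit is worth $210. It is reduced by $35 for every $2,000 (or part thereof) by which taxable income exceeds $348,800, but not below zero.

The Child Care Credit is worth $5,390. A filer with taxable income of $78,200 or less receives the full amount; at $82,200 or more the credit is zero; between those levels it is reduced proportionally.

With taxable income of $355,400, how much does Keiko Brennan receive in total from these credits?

Adoption Credit: 21% of the $9,000 excess over $346,400 is $1,890; credit = $2,050 − $1,890 = $160.
Low-Income Housing Credit: income exceeds $348,800 by $6,600, which is 4 full-or-partial $2,000 increments; reduction = 4 × $35 = $140, leaving $70.
Child Care Credit: $355,400 is at or above $82,200, so the credit is $0.
Total: $160 + $70 + $0 = $230.

$230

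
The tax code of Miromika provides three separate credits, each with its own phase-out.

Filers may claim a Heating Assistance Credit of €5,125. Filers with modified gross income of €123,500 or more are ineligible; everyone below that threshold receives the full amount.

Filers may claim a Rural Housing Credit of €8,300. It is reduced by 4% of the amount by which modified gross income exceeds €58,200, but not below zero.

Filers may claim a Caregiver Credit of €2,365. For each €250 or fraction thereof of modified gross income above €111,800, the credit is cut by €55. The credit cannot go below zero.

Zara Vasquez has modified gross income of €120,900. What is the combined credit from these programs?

Heating Assistance Credit: €120,900 is below the €123,500 cutoff, so the full €5,125 applies.
Rural Housing Credit: 4% of the €62,700 excess over €58,200 is €2,508; credit = €8,300 − €2,508 = €5,792.
Caregiver Credit: income exceeds €111,800 by €9,100, which is 37 full-or-partial €250 increments; reduction = 37 × €55 = €2,035, leaving €330.
Total: €5,125 + €5,792 + €330 = €11,247.

€11,247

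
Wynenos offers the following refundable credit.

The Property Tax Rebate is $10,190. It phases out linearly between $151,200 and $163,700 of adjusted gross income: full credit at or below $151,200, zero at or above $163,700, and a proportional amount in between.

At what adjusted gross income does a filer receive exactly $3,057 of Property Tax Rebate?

$159,950

$3,057 is 3,057/10,190 of the full $10,190, so 7,133/10,190 of the $12,500 range has been used: income = $151,200 + $12,500 × 7,133/10,190 = $159,950.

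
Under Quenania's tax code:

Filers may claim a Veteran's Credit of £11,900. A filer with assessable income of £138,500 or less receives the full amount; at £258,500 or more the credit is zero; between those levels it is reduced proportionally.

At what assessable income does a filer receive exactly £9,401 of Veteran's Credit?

£9,401 is 9,401/11,900 of the full £11,900, so 2,499/11,900 of the £120,000 range has been used: income = £138,500 + £120,000 × 2,499/11,900 = £163,700.

£163,700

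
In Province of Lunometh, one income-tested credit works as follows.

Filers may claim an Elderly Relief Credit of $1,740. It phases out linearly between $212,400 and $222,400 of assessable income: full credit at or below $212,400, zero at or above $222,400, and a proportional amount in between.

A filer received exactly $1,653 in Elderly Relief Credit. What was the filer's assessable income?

$212,900

$1,653 is 1,653/1,740 of the full $1,740, so 87/1,740 of the $10,000 range has been used: income = $212,400 + $10,000 × 87/1,740 = $212,900.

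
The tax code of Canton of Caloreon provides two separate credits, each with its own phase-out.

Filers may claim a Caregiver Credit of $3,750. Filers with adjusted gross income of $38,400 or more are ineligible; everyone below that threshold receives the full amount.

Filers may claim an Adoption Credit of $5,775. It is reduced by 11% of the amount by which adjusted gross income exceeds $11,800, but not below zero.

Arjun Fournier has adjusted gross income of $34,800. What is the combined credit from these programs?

Caregiver Credit: $34,800 is below the $38,400 cutoff, so the full $3,750 applies.
Adoption Credit: 11% of the $23,000 excess over $11,800 is $2,530; credit = $5,775 − $2,530 = $3,245.
Total: $3,750 + $3,245 = $6,995.

$6,995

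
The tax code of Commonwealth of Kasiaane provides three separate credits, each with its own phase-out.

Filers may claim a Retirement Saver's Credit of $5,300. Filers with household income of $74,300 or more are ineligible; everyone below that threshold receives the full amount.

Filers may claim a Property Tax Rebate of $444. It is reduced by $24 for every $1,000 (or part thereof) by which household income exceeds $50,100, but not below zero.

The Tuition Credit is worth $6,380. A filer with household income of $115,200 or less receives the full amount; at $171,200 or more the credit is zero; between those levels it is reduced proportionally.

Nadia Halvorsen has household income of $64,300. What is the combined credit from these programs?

$11,764

Retirement Saver's Credit: $64,300 is below the $74,300 cutoff, so the full $5,300 applies.
Property Tax Rebate: income exceeds $50,100 by $14,200, which is 15 full-or-partial $1,000 increments; reduction = 15 × $24 = $360, leaving $84.
Tuition Credit: $64,300 is at or below the $115,200 threshold, so the full $6,380 applies.
Total: $5,300 + $84 + $6,380 = $11,764.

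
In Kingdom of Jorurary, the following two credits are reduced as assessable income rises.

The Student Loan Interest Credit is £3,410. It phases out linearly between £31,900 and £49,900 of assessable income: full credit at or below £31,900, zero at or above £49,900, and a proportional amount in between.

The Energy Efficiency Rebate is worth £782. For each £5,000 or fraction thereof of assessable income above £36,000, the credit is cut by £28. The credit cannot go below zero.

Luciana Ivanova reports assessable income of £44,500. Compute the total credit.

Student Loan Interest Credit: £44,500 is £12,600 into a £18,000 phase-out range, leaving 5,400/18,000 of the credit: £3,410 × 5,400/18,000 = £1,023.
Energy Efficiency Rebate: income exceeds £36,000 by £8,500, which is 2 full-or-partial £5,000 increments; reduction = 2 × £28 = £56, leaving £726.
Total: £1,023 + £726 = £1,749.

£1,749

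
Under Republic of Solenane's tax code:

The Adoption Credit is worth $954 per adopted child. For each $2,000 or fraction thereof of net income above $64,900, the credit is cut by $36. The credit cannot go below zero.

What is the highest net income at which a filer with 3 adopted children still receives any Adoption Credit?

$222,900

Full credit = 3 × $954 = $2,862.
After 79 increments the reduction is 79 × $36 = $2,844, leaving $18; one more increment wipes it out. Increment 79 ends at excess 79 × $2,000 = $158,000, so the highest qualifying income is $64,900 + $158,000 = $222,900.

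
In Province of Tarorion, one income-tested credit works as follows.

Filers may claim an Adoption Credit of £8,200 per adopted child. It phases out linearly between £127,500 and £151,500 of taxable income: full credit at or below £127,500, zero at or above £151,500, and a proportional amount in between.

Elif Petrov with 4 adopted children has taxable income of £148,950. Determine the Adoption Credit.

Adoption Credit: base = 4 × £8,200 = £32,800. £148,950 is £21,450 into a £24,000 phase-out range, leaving 2,550/24,000 of the credit: £32,800 × 2,550/24,000 = £3,485.

£3,485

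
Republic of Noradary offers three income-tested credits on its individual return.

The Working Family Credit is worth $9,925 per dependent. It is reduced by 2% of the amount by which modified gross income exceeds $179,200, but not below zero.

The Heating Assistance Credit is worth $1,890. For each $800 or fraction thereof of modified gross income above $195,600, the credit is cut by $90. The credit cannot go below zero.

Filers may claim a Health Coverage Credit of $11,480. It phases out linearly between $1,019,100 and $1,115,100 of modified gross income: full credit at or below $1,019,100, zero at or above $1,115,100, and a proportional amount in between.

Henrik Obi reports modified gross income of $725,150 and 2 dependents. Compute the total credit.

Working Family Credit: base = 2 × $9,925 = $19,850. 2% of the $545,950 excess over $179,200 is $10,919; credit = $19,850 − $10,919 = $8,931.
Heating Assistance Credit: income exceeds $195,600 by $529,550 → 662 increments × $90 = $59,580 ≥ base, so the credit is $0.
Health Coverage Credit: $725,150 is at or below the $1,019,100 threshold, so the full $11,480 applies.
Total: $8,931 + $0 + $11,480 = $20,411.

$20,411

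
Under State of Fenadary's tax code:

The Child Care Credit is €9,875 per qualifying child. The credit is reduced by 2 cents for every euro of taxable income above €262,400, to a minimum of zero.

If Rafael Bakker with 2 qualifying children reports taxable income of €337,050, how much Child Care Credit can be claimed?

€18,257

Child Care Credit: base = 2 × €9,875 = €19,750. 2% of the €74,650 excess over €262,400 is €1,493; credit = €19,750 − €1,493 = €18,257.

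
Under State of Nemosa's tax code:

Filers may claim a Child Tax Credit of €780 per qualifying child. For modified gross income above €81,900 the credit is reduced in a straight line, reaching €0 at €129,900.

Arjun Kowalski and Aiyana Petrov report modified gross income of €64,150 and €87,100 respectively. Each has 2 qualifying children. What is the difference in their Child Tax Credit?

Arjun (€64,150): Child Tax Credit: base = 2 × €780 = €1,560. €64,150 is at or below the €81,900 threshold, so the full €1,560 applies.
Aiyana (€87,100): Child Tax Credit: base = 2 × €780 = €1,560. €87,100 is €5,200 into a €48,000 phase-out range, leaving 42,800/48,000 of the credit: €1,560 × 42,800/48,000 = €1,391.
Difference: |€1,560 − €1,391| = €169.

€169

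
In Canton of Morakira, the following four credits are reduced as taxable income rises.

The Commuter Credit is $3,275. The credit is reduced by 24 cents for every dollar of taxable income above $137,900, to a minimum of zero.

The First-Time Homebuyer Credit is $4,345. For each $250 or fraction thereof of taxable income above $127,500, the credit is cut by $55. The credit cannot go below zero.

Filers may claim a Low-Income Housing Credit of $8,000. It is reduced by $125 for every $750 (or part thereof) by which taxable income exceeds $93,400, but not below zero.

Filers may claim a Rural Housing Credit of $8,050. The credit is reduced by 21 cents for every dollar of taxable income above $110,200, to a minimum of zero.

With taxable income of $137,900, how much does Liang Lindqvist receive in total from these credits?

Commuter Credit: $137,900 is at or below the $137,900 threshold, so the full $3,275 applies.
First-Time Homebuyer Credit: income exceeds $127,500 by $10,400, which is 42 full-or-partial $250 increments; reduction = 42 × $55 = $2,310, leaving $2,035.
Low-Income Housing Credit: income exceeds $93,400 by $44,500, which is 60 full-or-partial $750 increments; reduction = 60 × $125 = $7,500, leaving $500.
Rural Housing Credit: 21% of the $27,700 excess over $110,200 is $5,817; credit = $8,050 − $5,817 = $2,233.
Total: $3,275 + $2,035 + $500 + $2,233 = $8,043.

$8,043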